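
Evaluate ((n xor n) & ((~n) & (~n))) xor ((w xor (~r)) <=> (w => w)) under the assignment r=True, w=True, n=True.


Substitute r=True, w=True, n=True:
n xor n = True xor True = False
~n = False
~n = False
(~n) & (~n) = False & False = False
(n xor n) & ((~n) & (~n)) = False & False = False
~r = False
w xor (~r) = True xor False = True
w => w = True => True = True
(w xor (~r)) <=> (w => w) = True <=> True = True
((n xor n) & ((~n) & (~n))) xor ((w xor (~r)) <=> (w => w)) = False xor True = True

True


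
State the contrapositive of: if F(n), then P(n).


The contrapositive of (P → Q) is (¬Q → ¬P); it is logically equivalent to the original.
Here P = 'F(n)' and Q = 'P(n)'.

If not (P(n)), then not (F(n)).


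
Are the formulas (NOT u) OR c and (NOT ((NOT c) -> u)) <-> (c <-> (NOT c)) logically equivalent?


Compare truth tables:
c | u | φ | ψ
-------------
F | F | T | F
T | F | T | T
F | T | F | T
T | T | T | T
They differ at row 1 (c=F, u=F): φ=T but ψ=F.

No, they are not logically equivalent.


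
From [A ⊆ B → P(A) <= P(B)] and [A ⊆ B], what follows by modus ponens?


Modus ponens: from (P → Q) and P, infer Q.
P = 'A ⊆ B' is asserted, and P → Q holds, so Q follows.

P(A) <= P(B).


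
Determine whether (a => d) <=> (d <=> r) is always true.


Build the truth table over {a, d, r}:
a | d | r | φ
-------------
False | False | False | True
True | False | False | False
False | True | False | False
True | True | False | False
False | False | True | False
True | False | True | True
False | True | True | True
True | True | True | True
Counterexample at row 2: with a=True, d=False, r=False, the formula is False.

No, it is not a tautology.


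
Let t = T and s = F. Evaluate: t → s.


Implication is false only when antecedent is true and consequent is false.
Substitute: t=T, s=F.
T → F evaluates to F.

F


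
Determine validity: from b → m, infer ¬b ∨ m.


This matches the form of material implication: the conclusion follows in every model of the premises.

Valid.


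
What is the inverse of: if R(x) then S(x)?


The inverse of (P → Q) is (¬P → ¬Q). It is equivalent to the converse, not to the original.
Here P = 'R(x)' and Q = 'S(x)'.

If not (R(x)), then not (S(x)).


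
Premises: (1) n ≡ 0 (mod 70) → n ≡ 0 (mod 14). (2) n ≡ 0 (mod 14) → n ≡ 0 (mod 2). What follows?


Hypothetical syllogism: from (P → Q) and (Q → R), infer (P → R).
Chain the two implications through the shared middle term 'n ≡ 0 (mod 14)'.

n ≡ 0 (mod 70) → n ≡ 0 (mod 2)


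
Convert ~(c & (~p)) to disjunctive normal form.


Step 1: Apply De Morgan: ¬(c ∧ (¬p)) = ¬c ∨ ¬(¬p).
Step 2: Eliminate any double negations (¬¬X = X).

(~c) | p


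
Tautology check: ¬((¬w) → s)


Build the truth table over {s, w}:
s | w | φ
---------
F | F | T
T | F | F
F | T | F
T | T | F
Counterexample at row 2: with s=T, w=F, the formula is F.

No, it is not a tautology.


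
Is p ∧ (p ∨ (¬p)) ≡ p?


Compare truth tables:
p | φ | ψ
---------
F | F | F
T | T | T
The columns φ and ψ agree on every row.

Yes, they are logically equivalent.


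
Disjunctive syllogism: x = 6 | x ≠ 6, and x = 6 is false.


Disjunctive syllogism: from (P ∨ Q) and ¬P, infer Q.
One disjunct, 'x = 6', is ruled out; the other must hold.

x ≠ 6


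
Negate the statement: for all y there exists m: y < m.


Negation flips each quantifier (∀↔∃) and negates the inner predicate.
¬(for all y there exists m: φ) = there exists y for all m: ¬φ.

there exists y for all m: NOT(y < m)


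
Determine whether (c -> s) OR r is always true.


Build the truth table over {c, r, s}:
c | r | s | φ
-------------
F | F | F | T
T | F | F | F
F | T | F | T
T | T | F | T
F | F | T | T
T | F | T | T
F | T | T | T
T | T | T | T
Counterexample at row 2: with c=T, r=F, s=F, the formula is F.

No, it is not a tautology.


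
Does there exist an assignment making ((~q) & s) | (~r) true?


Search for a satisfying assignment over {q, r, s}.
Try q=False, r=False, s=False: the formula evaluates to True.
A satisfying assignment exists.

Satisfiable.


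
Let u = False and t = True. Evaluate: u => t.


Implication is false only when antecedent is true and consequent is false.
Substitute: u=False, t=True.
False => True evaluates to True.

True


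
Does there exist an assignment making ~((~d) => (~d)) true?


Check all 2 assignments over {d}:
d | φ
-----
False | False
True | False
No assignment makes the formula true.

Unsatisfiable.


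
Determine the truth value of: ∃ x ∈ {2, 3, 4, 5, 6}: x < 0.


Evaluate the predicate on each element: 2:F, 3:F, 4:F, 5:F, 6:F.
No element satisfies the predicate.

F


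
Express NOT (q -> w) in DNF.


Step 1: Rewrite implication then negate: ¬(¬q ∨ w) = q ∧ ¬w.

q AND (NOT w)


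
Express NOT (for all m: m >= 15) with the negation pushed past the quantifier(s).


¬(for all x: φ) = there exists x: ¬φ, and ¬(there exists x: φ) = for all x: ¬φ.
Apply to the universal statement.

there exists m: NOT(m >= 15)


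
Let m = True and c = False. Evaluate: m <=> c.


Biconditional is true when both operands have the same truth value.
Substitute: m=True, c=False.
True <=> False evaluates to False.

False


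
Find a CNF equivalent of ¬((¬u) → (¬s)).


Step 1: Rewrite (¬u) → (¬s) as ¬(¬u) ∨ (¬s).
Step 2: Negate: ¬(¬(¬u) ∨ (¬s)) = (¬u) ∧ ¬(¬s) (De Morgan + double negation).
Step 3: Eliminate any double negations (¬¬X = X).

(¬u) ∧ s


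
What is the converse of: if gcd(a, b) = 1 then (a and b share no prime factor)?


The converse of (P → Q) is (Q → P). It is not in general equivalent to the original.
Here P = 'gcd(a, b) = 1' and Q = '(a and b share no prime factor)'.

If (a and b share no prime factor), then gcd(a, b) = 1.


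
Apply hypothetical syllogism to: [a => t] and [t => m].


Hypothetical syllogism: from (P → Q) and (Q → R), infer (P → R).
Chain the two implications through the shared middle term 't'.

a => m


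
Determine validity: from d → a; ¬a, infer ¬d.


This matches the form of modus tollens: the conclusion follows in every model of the premises.

Valid.


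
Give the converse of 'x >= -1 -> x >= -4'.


The converse of (P → Q) is (Q → P). It is not in general equivalent to the original.
Here P = 'x >= -1' and Q = 'x >= -4'.

If x >= -4, then x >= -1.


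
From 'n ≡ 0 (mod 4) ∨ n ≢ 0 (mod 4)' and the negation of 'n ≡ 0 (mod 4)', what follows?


Disjunctive syllogism: from (P ∨ Q) and ¬P, infer Q.
One disjunct, 'n ≡ 0 (mod 4)', is ruled out; the other must hold.

n ≢ 0 (mod 4)


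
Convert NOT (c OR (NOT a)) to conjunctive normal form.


Step 1: Apply De Morgan: ¬(c ∨ (¬a)) = ¬c ∧ ¬(¬a).
Step 2: Eliminate any double negations (¬¬X = X).

(NOT c) AND a


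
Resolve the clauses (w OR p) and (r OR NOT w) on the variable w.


The clauses contain complementary literals w and NOTw.
Resolution eliminates this pair and disjoins the remaining literals (merging duplicates).

(p OR r)


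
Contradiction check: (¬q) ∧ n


Truth table over {n, q}:
n | q | φ
---------
F | F | F
T | F | T
F | T | F
T | T | F
Satisfying assignment at row 2: n=T, q=F gives T.

No, it is not a contradiction.


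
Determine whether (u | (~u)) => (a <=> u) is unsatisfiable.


Truth table over {a, u}:
a | u | φ
---------
False | False | True
True | False | False
False | True | False
True | True | True
Satisfying assignment at row 1: a=False, u=False gives True.

No, it is not a contradiction.


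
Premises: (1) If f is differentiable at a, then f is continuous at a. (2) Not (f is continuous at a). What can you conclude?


Modus tollens: from (P → Q) and ¬Q, infer ¬P.
Q = 'f is continuous at a' is denied; since P → Q, P must also fail.

Not (f is differentiable at a).


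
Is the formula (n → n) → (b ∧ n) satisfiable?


Search for a satisfying assignment over {b, n}.
Try b=T, n=T: the formula evaluates to T.
A satisfying assignment exists.

Satisfiable.


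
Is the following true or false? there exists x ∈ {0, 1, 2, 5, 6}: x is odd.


Evaluate the predicate on each element: 0:F, 1:T, 2:F, 5:T, 6:F.
Witness x = 1 satisfies the predicate.

T


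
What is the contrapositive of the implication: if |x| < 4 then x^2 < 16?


The contrapositive of (P → Q) is (¬Q → ¬P); it is logically equivalent to the original.
Here P = '|x| < 4' and Q = 'x^2 < 16'.

If not (x^2 < 16), then not (|x| < 4).


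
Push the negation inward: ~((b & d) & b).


De Morgan: the negation of a conjunction is the disjunction of the negations.
Distribute ~ across &, flipping it to |, and negate each literal.

((~b) | (~d)) | (~b)


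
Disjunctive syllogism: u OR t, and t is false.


Disjunctive syllogism: from (P ∨ Q) and ¬P, infer Q.
One disjunct, 't', is ruled out; the other must hold.

u


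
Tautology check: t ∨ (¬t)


Build the truth table over {t}:
t | φ
-----
F | T
T | T
Every row evaluates to true.

Yes, it is a tautology.


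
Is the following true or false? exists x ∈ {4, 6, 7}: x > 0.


Evaluate the predicate on each element: 4:True, 6:True, 7:True.
Witness x = 4 satisfies the predicate.

True


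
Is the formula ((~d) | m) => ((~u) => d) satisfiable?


Search for a satisfying assignment over {d, m, u}.
Try d=True, m=False, u=False: the formula evaluates to True.
A satisfying assignment exists.

Satisfiable.


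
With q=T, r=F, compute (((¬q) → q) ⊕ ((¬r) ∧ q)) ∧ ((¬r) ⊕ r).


Substitute q=T, r=F:
¬q = F
(¬q) → q = F → T = T
¬r = T
(¬r) ∧ q = T ∧ T = T
((¬q) → q) ⊕ ((¬r) ∧ q) = T ⊕ T = F
¬r = T
(¬r) ⊕ r = T ⊕ F = T
(((¬q) → q) ⊕ ((¬r) ∧ q)) ∧ ((¬r) ⊕ r) = F ∧ T = F

F


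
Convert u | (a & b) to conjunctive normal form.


Step 1: Distribute ∨ over ∧: u ∨ (a ∧ b) = (u ∨ a) ∧ (u ∨ b).

(u | a) & (u | b)


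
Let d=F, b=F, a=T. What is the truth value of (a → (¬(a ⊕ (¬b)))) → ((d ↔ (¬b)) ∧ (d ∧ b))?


Substitute d=F, b=F, a=T:
¬b = T
a ⊕ (¬b) = T ⊕ T = F
¬(a ⊕ (¬b)) = T
a → (¬(a ⊕ (¬b))) = T → T = T
¬b = T
d ↔ (¬b) = F ↔ T = F
d ∧ b = F ∧ F = F
(d ↔ (¬b)) ∧ (d ∧ b) = F ∧ F = F
(a → (¬(a ⊕ (¬b)))) → ((d ↔ (¬b)) ∧ (d ∧ b)) = T → F = F

F


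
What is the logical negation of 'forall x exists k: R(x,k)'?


Negation flips each quantifier (∀↔∃) and negates the inner predicate.
¬(forall x exists k: φ) = exists x forall k: ¬φ.

exists x forall k: ~(R(x,k))


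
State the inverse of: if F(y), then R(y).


The inverse of (P → Q) is (¬P → ¬Q). It is equivalent to the converse, not to the original.
Here P = 'F(y)' and Q = 'R(y)'.

If not (F(y)), then not (R(y)).


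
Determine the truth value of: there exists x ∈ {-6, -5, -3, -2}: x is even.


Evaluate the predicate on each element: -6:T, -5:F, -3:F, -2:T.
Witness x = -6 satisfies the predicate.

T


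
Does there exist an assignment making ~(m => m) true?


Check all 2 assignments over {m}:
m | φ
-----
False | False
True | False
No assignment makes the formula true.

Unsatisfiable.


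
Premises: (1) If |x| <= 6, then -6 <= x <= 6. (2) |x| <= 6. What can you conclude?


Modus ponens: from (P → Q) and P, infer Q.
P = '|x| <= 6' is asserted, and P → Q holds, so Q follows.

-6 <= x <= 6.


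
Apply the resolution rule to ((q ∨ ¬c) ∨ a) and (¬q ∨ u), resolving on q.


The clauses contain complementary literals q and ¬q.
Resolution eliminates this pair and disjoins the remaining literals (merging duplicates).

((a ∨ ¬c) ∨ u)


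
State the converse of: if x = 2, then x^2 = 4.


The converse of (P → Q) is (Q → P). It is not in general equivalent to the original.
Here P = 'x = 2' and Q = 'x^2 = 4'.

If x^2 = 4, then x = 2.


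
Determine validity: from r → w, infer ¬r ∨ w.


This matches the form of material implication: the conclusion follows in every model of the premises.

Valid.


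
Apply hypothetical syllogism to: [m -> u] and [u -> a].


Hypothetical syllogism: from (P → Q) and (Q → R), infer (P → R).
Chain the two implications through the shared middle term 'u'.

m -> a


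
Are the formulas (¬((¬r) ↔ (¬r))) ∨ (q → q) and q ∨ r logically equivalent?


Compare truth tables:
q | r | φ | ψ
-------------
F | F | T | F
T | F | T | T
F | T | T | T
T | T | T | T
They differ at row 1 (q=F, r=F): φ=T but ψ=F.

No, they are not logically equivalent.


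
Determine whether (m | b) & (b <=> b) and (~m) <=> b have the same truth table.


Compare truth tables:
b | m | φ | ψ
-------------
False | False | False | False
True | False | True | True
False | True | True | True
True | True | True | False
They differ at row 4 (b=True, m=True): φ=True but ψ=False.

No, they are not logically equivalent.


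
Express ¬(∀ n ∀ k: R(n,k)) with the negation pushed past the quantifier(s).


Negation flips each quantifier (∀↔∃) and negates the inner predicate.
¬(∀ n ∀ k: φ) = ∃ n ∃ k: ¬φ.

∃ n ∃ k: ¬(R(n,k))


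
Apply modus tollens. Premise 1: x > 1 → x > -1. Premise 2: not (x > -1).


Modus tollens: from (P → Q) and ¬Q, infer ¬P.
Q = 'x > -1' is denied; since P → Q, P must also fail.

Not (x > 1).


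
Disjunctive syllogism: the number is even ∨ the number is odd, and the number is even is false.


Disjunctive syllogism: from (P ∨ Q) and ¬P, infer Q.
One disjunct, 'the number is even', is ruled out; the other must hold.

the number is odd


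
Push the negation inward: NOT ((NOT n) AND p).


De Morgan: the negation of a conjunction is the disjunction of the negations.
Distribute NOT across AND, flipping it to OR, and negate each literal.

n OR (NOT p)


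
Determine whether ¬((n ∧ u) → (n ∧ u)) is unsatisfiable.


Truth table over {n, u}:
n | u | φ
---------
F | F | F
T | F | F
F | T | F
T | T | F
Every row is false.

Yes, it is a contradiction.


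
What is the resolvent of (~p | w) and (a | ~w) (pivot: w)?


The clauses contain complementary literals w and ~w.
Resolution eliminates this pair and disjoins the remaining literals (merging duplicates).

(~p | a)


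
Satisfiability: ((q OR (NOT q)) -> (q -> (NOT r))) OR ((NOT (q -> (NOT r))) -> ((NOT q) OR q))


Search for a satisfying assignment over {q, r}.
Try q=F, r=F: the formula evaluates to T.
A satisfying assignment exists.

Satisfiable.


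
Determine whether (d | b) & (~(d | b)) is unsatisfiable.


Truth table over {b, d}:
b | d | φ
---------
False | False | False
True | False | False
False | True | False
True | True | False
Every row is false.

Yes, it is a contradiction.


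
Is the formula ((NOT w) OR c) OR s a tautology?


Build the truth table over {c, s, w}:
c | s | w | φ
-------------
F | F | F | T
T | F | F | T
F | T | F | T
T | T | F | T
F | F | T | F
T | F | T | T
F | T | T | T
T | T | T | T
Counterexample at row 5: with c=F, s=F, w=T, the formula is F.

No, it is not a tautology.


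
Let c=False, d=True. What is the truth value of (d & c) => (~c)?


Substitute c=False, d=True:
d & c = True & False = False
~c = True
(d & c) => (~c) = False => True = True

True


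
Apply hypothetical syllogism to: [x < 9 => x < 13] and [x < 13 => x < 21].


Hypothetical syllogism: from (P → Q) and (Q → R), infer (P → R).
Chain the two implications through the shared middle term 'x < 13'.

x < 9 => x < 21


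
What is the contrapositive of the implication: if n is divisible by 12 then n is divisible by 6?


The contrapositive of (P → Q) is (¬Q → ¬P); it is logically equivalent to the original.
Here P = 'n is divisible by 12' and Q = 'n is divisible by 6'.

If not (n is divisible by 6), then not (n is divisible by 12).


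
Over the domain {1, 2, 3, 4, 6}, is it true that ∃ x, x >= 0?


Evaluate the predicate on each element: 1:T, 2:T, 3:T, 4:T, 6:T.
Witness x = 1 satisfies the predicate.

T


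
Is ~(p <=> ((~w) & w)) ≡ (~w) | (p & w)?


Compare truth tables:
p | w | φ | ψ
-------------
False | False | False | True
True | False | True | True
False | True | False | False
True | True | True | True
They differ at row 1 (p=False, w=False): φ=False but ψ=True.

No, they are not logically equivalent.


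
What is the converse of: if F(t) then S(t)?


The converse of (P → Q) is (Q → P). It is not in general equivalent to the original.
Here P = 'F(t)' and Q = 'S(t)'.

If S(t), then F(t).


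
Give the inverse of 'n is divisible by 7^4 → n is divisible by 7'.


The inverse of (P → Q) is (¬P → ¬Q). It is equivalent to the converse, not to the original.
Here P = 'n is divisible by 7^4' and Q = 'n is divisible by 7'.

If not (n is divisible by 7^4), then not (n is divisible by 7).


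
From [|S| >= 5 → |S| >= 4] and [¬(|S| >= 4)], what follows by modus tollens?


Modus tollens: from (P → Q) and ¬Q, infer ¬P.
Q = '|S| >= 4' is denied; since P → Q, P must also fail.

Not (|S| >= 5).


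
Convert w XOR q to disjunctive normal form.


Step 1: w ⊕ q is true exactly when they disagree: (w ∧ ¬q) ∨ (¬w ∧ q).

(w AND (NOT q)) OR ((NOT w) AND q)


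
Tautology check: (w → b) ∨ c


Build the truth table over {b, c, w}:
b | c | w | φ
-------------
F | F | F | T
T | F | F | T
F | T | F | T
T | T | F | T
F | F | T | F
T | F | T | T
F | T | T | T
T | T | T | T
Counterexample at row 5: with b=F, c=F, w=T, the formula is F.

No, it is not a tautology.


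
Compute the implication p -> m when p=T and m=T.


Implication is false only when antecedent is true and consequent is false.
Substitute: p=T, m=T.
T -> T evaluates to T.

T


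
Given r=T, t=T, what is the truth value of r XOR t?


Exclusive or is true when exactly one operand is true.
Substitute: r=T, t=T.
T XOR T evaluates to F.

F


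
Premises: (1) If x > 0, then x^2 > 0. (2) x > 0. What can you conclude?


Modus ponens: from (P → Q) and P, infer Q.
P = 'x > 0' is asserted, and P → Q holds, so Q follows.

x^2 > 0.


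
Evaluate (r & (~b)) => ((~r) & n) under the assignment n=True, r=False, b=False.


Substitute n=True, r=False, b=False:
~b = True
r & (~b) = False & True = False
~r = True
(~r) & n = True & True = True
(r & (~b)) => ((~r) & n) = False => True = True

True


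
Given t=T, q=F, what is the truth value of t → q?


Implication is false only when antecedent is true and consequent is false.
Substitute: t=T, q=F.
T → F evaluates to F.

F


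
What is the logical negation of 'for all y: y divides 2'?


¬(for all x: φ) = there exists x: ¬φ, and ¬(there exists x: φ) = for all x: ¬φ.
Apply to the universal statement.

there exists y: NOT(y divides 2)


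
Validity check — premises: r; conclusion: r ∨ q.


This matches the form of disjunction introduction: the conclusion follows in every model of the premises.

Valid.


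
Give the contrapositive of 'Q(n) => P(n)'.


The contrapositive of (P → Q) is (¬Q → ¬P); it is logically equivalent to the original.
Here P = 'Q(n)' and Q = 'P(n)'.

If not (P(n)), then not (Q(n)).


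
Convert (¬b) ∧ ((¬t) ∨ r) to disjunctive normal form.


Step 1: Distribute ∧ over ∨: (¬b) ∧ ((¬t) ∨ r) = ((¬b) ∧ (¬t)) ∨ ((¬b) ∧ r).

((¬b) ∧ (¬t)) ∨ ((¬b) ∧ r)


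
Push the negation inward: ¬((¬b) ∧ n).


De Morgan: the negation of a conjunction is the disjunction of the negations.
Distribute ¬ across ∧, flipping it to ∨, and negate each literal.

b ∨ (¬n)


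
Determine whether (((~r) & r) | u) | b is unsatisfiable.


Truth table over {b, r, u}:
b | r | u | φ
-------------
False | False | False | False
True | False | False | True
False | True | False | False
True | True | False | True
False | False | True | True
True | False | True | True
False | True | True | True
True | True | True | True
Satisfying assignment at row 2: b=True, r=False, u=False gives True.

No, it is not a contradiction.


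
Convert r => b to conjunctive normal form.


Step 1: Rewrite r → b as ¬r ∨ b.

(~r) | b


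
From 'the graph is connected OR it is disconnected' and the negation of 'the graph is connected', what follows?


Disjunctive syllogism: from (P ∨ Q) and ¬P, infer Q.
One disjunct, 'the graph is connected', is ruled out; the other must hold.

it is disconnected


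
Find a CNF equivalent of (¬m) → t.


Step 1: Rewrite (¬m) → t as ¬(¬m) ∨ t.
Step 2: Eliminate any double negations (¬¬X = X).

m ∨ t


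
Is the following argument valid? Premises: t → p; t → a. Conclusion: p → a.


This is (no valid rule). There exist truth assignments where the premises are all true but the conclusion is false.

Invalid.


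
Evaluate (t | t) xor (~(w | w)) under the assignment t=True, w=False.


Substitute t=True, w=False:
t | t = True | True = True
w | w = False | False = False
~(w | w) = True
(t | t) xor (~(w | w)) = True xor True = False

False


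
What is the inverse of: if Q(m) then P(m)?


The inverse of (P → Q) is (¬P → ¬Q). It is equivalent to the converse, not to the original.
Here P = 'Q(m)' and Q = 'P(m)'.

If not (Q(m)), then not (P(m)).


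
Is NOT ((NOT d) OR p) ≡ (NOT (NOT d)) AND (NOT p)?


Compare truth tables:
d | p | φ | ψ
-------------
F | F | F | F
T | F | T | T
F | T | F | F
T | T | F | F
The columns φ and ψ agree on every row.

Yes, they are logically equivalent.


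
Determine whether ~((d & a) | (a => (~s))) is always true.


Build the truth table over {a, d, s}:
a | d | s | φ
-------------
False | False | False | False
True | False | False | False
False | True | False | False
True | True | False | False
False | False | True | False
True | False | True | True
False | True | True | False
True | True | True | False
Counterexample at row 1: with a=False, d=False, s=False, the formula is False.

No, it is not a tautology.


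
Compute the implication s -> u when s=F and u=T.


Implication is false only when antecedent is true and consequent is false.
Substitute: s=F, u=T.
F -> T evaluates to T.

T


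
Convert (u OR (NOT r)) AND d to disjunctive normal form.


Step 1: Distribute ∧ over ∨: (u ∨ (¬r)) ∧ d = (u ∧ d) ∨ ((¬r) ∧ d).

(u AND d) OR ((NOT r) AND d)


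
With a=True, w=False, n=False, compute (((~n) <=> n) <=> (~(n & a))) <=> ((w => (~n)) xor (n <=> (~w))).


Substitute a=True, w=False, n=False:
… (earlier sub-steps elided)
(~n) <=> n = True <=> False = False
n & a = False & True = False
~(n & a) = True
((~n) <=> n) <=> (~(n & a)) = False <=> True = False
~n = True
w => (~n) = False => True = True
~w = True
n <=> (~w) = False <=> True = False
(w => (~n)) xor (n <=> (~w)) = True xor False = True
(((~n) <=> n) <=> (~(n & a))) <=> ((w => (~n)) xor (n <=> (~w))) = False <=> True = False

False


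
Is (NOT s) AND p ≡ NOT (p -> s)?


Compare truth tables:
p | s | φ | ψ
-------------
F | F | F | F
T | F | T | T
F | T | F | F
T | T | F | F
The columns φ and ψ agree on every row.

Yes, they are logically equivalent.


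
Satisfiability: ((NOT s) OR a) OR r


Search for a satisfying assignment over {a, r, s}.
Try a=F, r=F, s=F: the formula evaluates to T.
A satisfying assignment exists.

Satisfiable.


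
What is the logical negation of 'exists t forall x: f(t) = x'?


Negation flips each quantifier (∀↔∃) and negates the inner predicate.
¬(exists t forall x: φ) = forall t exists x: ¬φ.

forall t exists x: ~(f(t) = x)


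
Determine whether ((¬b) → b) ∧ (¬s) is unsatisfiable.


Truth table over {b, s}:
b | s | φ
---------
F | F | F
T | F | T
F | T | F
T | T | F
Satisfying assignment at row 2: b=T, s=F gives T.

No, it is not a contradiction.


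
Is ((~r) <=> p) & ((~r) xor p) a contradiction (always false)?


Truth table over {p, r}:
p | r | φ
---------
False | False | False
True | False | False
False | True | False
True | True | False
Every row is false.

Yes, it is a contradiction.


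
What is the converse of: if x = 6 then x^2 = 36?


The converse of (P → Q) is (Q → P). It is not in general equivalent to the original.
Here P = 'x = 6' and Q = 'x^2 = 36'.

If x^2 = 36, then x = 6.


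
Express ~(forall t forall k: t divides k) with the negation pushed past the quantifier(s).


Negation flips each quantifier (∀↔∃) and negates the inner predicate.
¬(forall t forall k: φ) = exists t exists k: ¬φ.

exists t exists k: ~(t divides k)


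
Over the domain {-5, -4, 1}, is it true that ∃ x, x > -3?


Evaluate the predicate on each element: -5:F, -4:F, 1:T.
Witness x = 1 satisfies the predicate.

T


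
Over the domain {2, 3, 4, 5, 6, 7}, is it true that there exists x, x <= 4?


Evaluate the predicate on each element: 2:T, 3:T, 4:T, 5:F, 6:F, 7:F.
Witness x = 2 satisfies the predicate.

T


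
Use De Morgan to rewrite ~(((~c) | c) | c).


De Morgan: the negation of a disjunction is the conjunction of the negations.
Distribute ~ across |, flipping it to &, and negate each literal.

(c & (~c)) & (~c)


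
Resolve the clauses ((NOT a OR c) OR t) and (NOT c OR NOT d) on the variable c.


The clauses contain complementary literals c and NOTc.
Resolution eliminates this pair and disjoins the remaining literals (merging duplicates).

((NOT a OR t) OR NOT d)


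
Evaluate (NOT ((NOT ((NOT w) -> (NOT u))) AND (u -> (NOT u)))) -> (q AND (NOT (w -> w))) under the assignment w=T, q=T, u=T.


Substitute w=T, q=T, u=T:
… (earlier sub-steps elided)
(NOT w) -> (NOT u) = F -> F = T
NOT ((NOT w) -> (NOT u)) = F
NOT u = F
u -> (NOT u) = T -> F = F
(NOT ((NOT w) -> (NOT u))) AND (u -> (NOT u)) = F AND F = F
NOT ((NOT ((NOT w) -> (NOT u))) AND (u -> (NOT u))) = T
w -> w = T -> T = T
NOT (w -> w) = F
q AND (NOT (w -> w)) = T AND F = F
(NOT ((NOT ((NOT w) -> (NOT u))) AND (u -> (NOT u)))) -> (q AND (NOT (w -> w))) = T -> F = F

F


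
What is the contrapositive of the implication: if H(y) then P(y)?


The contrapositive of (P → Q) is (¬Q → ¬P); it is logically equivalent to the original.
Here P = 'H(y)' and Q = 'P(y)'.

If not (P(y)), then not (H(y)).


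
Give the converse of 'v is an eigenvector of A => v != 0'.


The converse of (P → Q) is (Q → P). It is not in general equivalent to the original.
Here P = 'v is an eigenvector of A' and Q = 'v != 0'.

If v != 0, then v is an eigenvector of A.


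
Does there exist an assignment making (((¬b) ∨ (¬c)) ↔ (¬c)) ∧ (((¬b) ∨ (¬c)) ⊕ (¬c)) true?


Check all 4 assignments over {b, c}:
b | c | φ
---------
F | F | F
T | F | F
F | T | F
T | T | F
No assignment makes the formula true.

Unsatisfiable.


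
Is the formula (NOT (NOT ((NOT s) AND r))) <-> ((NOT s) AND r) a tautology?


Build the truth table over {r, s}:
r | s | φ
---------
F | F | T
T | F | T
F | T | T
T | T | T
Every row evaluates to true.

Yes, it is a tautology.


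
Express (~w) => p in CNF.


Step 1: Rewrite (¬w) → p as ¬(¬w) ∨ p.
Step 2: Eliminate any double negations (¬¬X = X).

w | p


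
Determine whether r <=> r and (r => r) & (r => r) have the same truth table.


Compare truth tables:
r | φ | ψ
---------
False | True | True
True | True | True
The columns φ and ψ agree on every row.

Yes, they are logically equivalent.


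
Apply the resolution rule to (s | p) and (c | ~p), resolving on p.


The clauses contain complementary literals p and ~p.
Resolution eliminates this pair and disjoins the remaining literals (merging duplicates).

(s | c)


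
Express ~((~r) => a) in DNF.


Step 1: Rewrite implication then negate: ¬(¬(¬r) ∨ a) = (¬r) ∧ ¬a.

(~r) & (~a)


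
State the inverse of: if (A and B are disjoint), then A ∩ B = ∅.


The inverse of (P → Q) is (¬P → ¬Q). It is equivalent to the converse, not to the original.
Here P = '(A and B are disjoint)' and Q = 'A ∩ B = ∅'.

If not ((A and B are disjoint)), then not (A ∩ B = ∅).


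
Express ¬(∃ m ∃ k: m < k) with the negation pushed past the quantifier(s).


Negation flips each quantifier (∀↔∃) and negates the inner predicate.
¬(∃ m ∃ k: φ) = ∀ m ∀ k: ¬φ.

∀ m ∀ k: ¬(m < k)


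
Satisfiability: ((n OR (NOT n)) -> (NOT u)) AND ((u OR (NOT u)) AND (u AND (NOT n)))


Check all 4 assignments over {n, u}:
n | u | φ
---------
F | F | F
T | F | F
F | T | F
T | T | F
No assignment makes the formula true.

Unsatisfiable.


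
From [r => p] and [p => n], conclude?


Hypothetical syllogism: from (P → Q) and (Q → R), infer (P → R).
Chain the two implications through the shared middle term 'p'.

r => n


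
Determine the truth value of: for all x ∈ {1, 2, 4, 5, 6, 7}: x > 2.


Evaluate the predicate on each element: 1:F, 2:F, 4:T, 5:T, 6:T, 7:T.
Counterexample x = 1 fails the predicate.

F


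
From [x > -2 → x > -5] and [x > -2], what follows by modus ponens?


Modus ponens: from (P → Q) and P, infer Q.
P = 'x > -2' is asserted, and P → Q holds, so Q follows.

x > -5.


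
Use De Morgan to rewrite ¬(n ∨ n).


De Morgan: the negation of a disjunction is the conjunction of the negations.
Distribute ¬ across ∨, flipping it to ∧, and negate each literal.

(¬n) ∧ (¬n)


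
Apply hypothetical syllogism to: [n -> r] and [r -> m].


Hypothetical syllogism: from (P → Q) and (Q → R), infer (P → R).
Chain the two implications through the shared middle term 'r'.

n -> m


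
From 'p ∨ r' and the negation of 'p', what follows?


Disjunctive syllogism: from (P ∨ Q) and ¬P, infer Q.
One disjunct, 'p', is ruled out; the other must hold.

r


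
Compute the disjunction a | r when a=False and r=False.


Disjunction is false only when both operands are false.
Substitute: a=False, r=False.
False | False evaluates to False.

False


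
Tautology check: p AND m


Build the truth table over {m, p}:
m | p | φ
---------
F | F | F
T | F | F
F | T | F
T | T | T
Counterexample at row 1: with m=F, p=F, the formula is F.

No, it is not a tautology.


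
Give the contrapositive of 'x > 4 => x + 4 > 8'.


The contrapositive of (P → Q) is (¬Q → ¬P); it is logically equivalent to the original.
Here P = 'x > 4' and Q = 'x + 4 > 8'.

If not (x + 4 > 8), then not (x > 4).


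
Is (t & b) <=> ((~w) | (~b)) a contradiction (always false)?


Truth table over {b, t, w}:
b | t | w | φ
-------------
False | False | False | False
True | False | False | False
False | True | False | False
True | True | False | True
False | False | True | False
True | False | True | True
False | True | True | False
True | True | True | False
Satisfying assignment at row 4: b=True, t=True, w=False gives True.

No, it is not a contradiction.


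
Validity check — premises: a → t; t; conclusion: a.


This is affirming the consequent (fallacy). There exist truth assignments where the premises are all true but the conclusion is false.

Invalid.


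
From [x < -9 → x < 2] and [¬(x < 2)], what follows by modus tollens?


Modus tollens: from (P → Q) and ¬Q, infer ¬P.
Q = 'x < 2' is denied; since P → Q, P must also fail.

Not (x < -9).


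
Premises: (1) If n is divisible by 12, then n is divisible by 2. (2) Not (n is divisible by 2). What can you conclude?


Modus tollens: from (P → Q) and ¬Q, infer ¬P.
Q = 'n is divisible by 2' is denied; since P → Q, P must also fail.

Not (n is divisible by 12).


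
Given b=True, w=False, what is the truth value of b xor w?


Exclusive or is true when exactly one operand is true.
Substitute: b=True, w=False.
True xor False evaluates to True.

True


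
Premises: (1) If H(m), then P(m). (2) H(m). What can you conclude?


Modus ponens: from (P → Q) and P, infer Q.
P = 'H(m)' is asserted, and P → Q holds, so Q follows.

P(m).


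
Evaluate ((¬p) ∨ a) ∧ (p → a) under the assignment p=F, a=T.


Substitute p=F, a=T:
¬p = T
(¬p) ∨ a = T ∨ T = T
p → a = F → T = T
((¬p) ∨ a) ∧ (p → a) = T ∧ T = T

T


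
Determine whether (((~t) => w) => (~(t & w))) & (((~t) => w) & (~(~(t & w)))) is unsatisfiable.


Truth table over {t, w}:
t | w | φ
---------
False | False | False
True | False | False
False | True | False
True | True | False
Every row is false.

Yes, it is a contradiction.


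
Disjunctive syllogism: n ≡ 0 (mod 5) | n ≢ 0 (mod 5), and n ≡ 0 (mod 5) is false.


Disjunctive syllogism: from (P ∨ Q) and ¬P, infer Q.
One disjunct, 'n ≡ 0 (mod 5)', is ruled out; the other must hold.

n ≢ 0 (mod 5)


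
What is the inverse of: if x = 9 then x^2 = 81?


The inverse of (P → Q) is (¬P → ¬Q). It is equivalent to the converse, not to the original.
Here P = 'x = 9' and Q = 'x^2 = 81'.

If not (x = 9), then not (x^2 = 81).


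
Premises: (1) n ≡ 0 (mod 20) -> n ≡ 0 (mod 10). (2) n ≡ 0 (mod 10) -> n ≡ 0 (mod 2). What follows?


Hypothetical syllogism: from (P → Q) and (Q → R), infer (P → R).
Chain the two implications through the shared middle term 'n ≡ 0 (mod 10)'.

n ≡ 0 (mod 20) -> n ≡ 0 (mod 2)


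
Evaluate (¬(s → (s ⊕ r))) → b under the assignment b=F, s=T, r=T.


Substitute b=F, s=T, r=T:
s ⊕ r = T ⊕ T = F
s → (s ⊕ r) = T → F = F
¬(s → (s ⊕ r)) = T
(¬(s → (s ⊕ r))) → b = T → F = F

F


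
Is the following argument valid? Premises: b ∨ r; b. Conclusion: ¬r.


This is affirming a disjunct (fallacy). There exist truth assignments where the premises are all true but the conclusion is false.

Invalid.


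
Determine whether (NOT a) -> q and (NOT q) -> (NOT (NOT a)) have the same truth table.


Compare truth tables:
a | q | φ | ψ
-------------
F | F | F | F
T | F | T | T
F | T | T | T
T | T | T | T
The columns φ and ψ agree on every row.

Yes, they are logically equivalent.


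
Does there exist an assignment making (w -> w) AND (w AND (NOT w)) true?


Check all 2 assignments over {w}:
w | φ
-----
F | F
T | F
No assignment makes the formula true.

Unsatisfiable.


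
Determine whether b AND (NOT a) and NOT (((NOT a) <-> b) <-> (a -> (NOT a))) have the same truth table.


Compare truth tables:
a | b | φ | ψ
-------------
F | F | F | T
T | F | F | T
F | T | T | F
T | T | F | F
They differ at row 1 (a=F, b=F): φ=F but ψ=T.

No, they are not logically equivalent.


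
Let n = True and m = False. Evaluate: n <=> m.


Biconditional is true when both operands have the same truth value.
Substitute: n=True, m=False.
True <=> False evaluates to False.

False


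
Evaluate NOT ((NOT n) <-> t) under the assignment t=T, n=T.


Substitute t=T, n=T:
NOT n = F
(NOT n) <-> t = F <-> T = F
NOT ((NOT n) <-> t) = T

T


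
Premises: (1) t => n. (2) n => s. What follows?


Hypothetical syllogism: from (P → Q) and (Q → R), infer (P → R).
Chain the two implications through the shared middle term 'n'.

t => s


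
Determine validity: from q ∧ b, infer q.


This matches the form of conjunction elimination: the conclusion follows in every model of the premises.

Valid.


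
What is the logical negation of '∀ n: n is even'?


¬(∀ x: φ) = ∃ x: ¬φ, and ¬(∃ x: φ) = ∀ x: ¬φ.
Apply to the universal statement.

∃ n: ¬(n is even)


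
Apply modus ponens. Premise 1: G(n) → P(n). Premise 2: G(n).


Modus ponens: from (P → Q) and P, infer Q.
P = 'G(n)' is asserted, and P → Q holds, so Q follows.

P(n).


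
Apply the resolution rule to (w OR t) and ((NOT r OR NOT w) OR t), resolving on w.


The clauses contain complementary literals w and NOTw.
Resolution eliminates this pair and disjoins the remaining literals (merging duplicates).

(t OR NOT r)


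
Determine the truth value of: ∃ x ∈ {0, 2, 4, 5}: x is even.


Evaluate the predicate on each element: 0:T, 2:T, 4:T, 5:F.
Witness x = 0 satisfies the predicate.

T


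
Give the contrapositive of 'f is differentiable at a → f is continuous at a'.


The contrapositive of (P → Q) is (¬Q → ¬P); it is logically equivalent to the original.
Here P = 'f is differentiable at a' and Q = 'f is continuous at a'.

If not (f is continuous at a), then not (f is differentiable at a).


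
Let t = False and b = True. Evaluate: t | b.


Disjunction is false only when both operands are false.
Substitute: t=False, b=True.
False | True evaluates to True.

True


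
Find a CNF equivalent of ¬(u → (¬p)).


Step 1: Rewrite u → (¬p) as ¬u ∨ (¬p).
Step 2: Negate: ¬(¬u ∨ (¬p)) = u ∧ ¬(¬p) (De Morgan + double negation).
Step 3: Eliminate any double negations (¬¬X = X).

u ∧ p


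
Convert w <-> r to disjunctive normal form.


Step 1: w ↔ r is true exactly when both agree: (w ∧ r) ∨ (¬w ∧ ¬r).

(w AND r) OR ((NOT w) AND (NOT r))


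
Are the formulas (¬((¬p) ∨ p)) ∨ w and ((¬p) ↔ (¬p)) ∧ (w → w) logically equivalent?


Compare truth tables:
p | w | φ | ψ
-------------
F | F | F | T
T | F | F | T
F | T | T | T
T | T | T | T
They differ at row 1 (p=F, w=F): φ=F but ψ=T.

No, they are not logically equivalent.


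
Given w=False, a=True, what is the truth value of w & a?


Conjunction is true only when both operands are true.
Substitute: w=False, a=True.
False & True evaluates to False.

False


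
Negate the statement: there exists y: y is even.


¬(for all x: φ) = there exists x: ¬φ, and ¬(there exists x: φ) = for all x: ¬φ.
Apply to the existential statement.

for all y: NOT(y is even)


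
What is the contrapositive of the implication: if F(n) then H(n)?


The contrapositive of (P → Q) is (¬Q → ¬P); it is logically equivalent to the original.
Here P = 'F(n)' and Q = 'H(n)'.

If not (H(n)), then not (F(n)).


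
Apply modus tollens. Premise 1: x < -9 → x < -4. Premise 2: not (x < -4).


Modus tollens: from (P → Q) and ¬Q, infer ¬P.
Q = 'x < -4' is denied; since P → Q, P must also fail.

Not (x < -9).


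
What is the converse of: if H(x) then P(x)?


The converse of (P → Q) is (Q → P). It is not in general equivalent to the original.
Here P = 'H(x)' and Q = 'P(x)'.

If P(x), then H(x).


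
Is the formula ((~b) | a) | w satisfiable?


Search for a satisfying assignment over {a, b, w}.
Try a=False, b=False, w=False: the formula evaluates to True.
A satisfying assignment exists.

Satisfiable.


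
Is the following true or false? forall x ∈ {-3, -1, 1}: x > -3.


Evaluate the predicate on each element: -3:False, -1:True, 1:True.
Counterexample x = -3 fails the predicate.

False


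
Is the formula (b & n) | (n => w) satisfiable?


Search for a satisfying assignment over {b, n, w}.
Try b=False, n=False, w=False: the formula evaluates to True.
A satisfying assignment exists.

Satisfiable.


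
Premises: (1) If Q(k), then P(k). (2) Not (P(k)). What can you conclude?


Modus tollens: from (P → Q) and ¬Q, infer ¬P.
Q = 'P(k)' is denied; since P → Q, P must also fail.

Not (Q(k)).


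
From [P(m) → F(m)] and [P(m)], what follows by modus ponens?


Modus ponens: from (P → Q) and P, infer Q.
P = 'P(m)' is asserted, and P → Q holds, so Q follows.

F(m).


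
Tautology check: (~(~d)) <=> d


Build the truth table over {d}:
d | φ
-----
False | True
True | True
Every row evaluates to true.

Yes, it is a tautology.


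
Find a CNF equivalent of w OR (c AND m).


Step 1: Distribute ∨ over ∧: w ∨ (c ∧ m) = (w ∨ c) ∧ (w ∨ m).

(w OR c) AND (w OR m)
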